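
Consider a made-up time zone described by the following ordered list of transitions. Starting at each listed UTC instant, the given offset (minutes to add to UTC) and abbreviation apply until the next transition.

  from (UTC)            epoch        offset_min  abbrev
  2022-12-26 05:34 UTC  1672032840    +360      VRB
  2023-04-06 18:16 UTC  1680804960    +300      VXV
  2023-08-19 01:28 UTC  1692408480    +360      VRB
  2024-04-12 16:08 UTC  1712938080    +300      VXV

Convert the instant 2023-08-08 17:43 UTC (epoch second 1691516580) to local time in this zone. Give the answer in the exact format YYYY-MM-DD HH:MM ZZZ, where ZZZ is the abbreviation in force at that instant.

Query: 2023-08-08 17:43 UTC
Rule 2/4 (VXV, +05:00): 2023-04-06 18:16 UTC ≤ query < 2023-08-19 01:28 UTC
17·60 + 43 + 300 = 1363 min
1363 = 0·1440 + 1363; 1363 = 22·60 + 43 → 22:43, same day
→ 2023-08-08 22:43 VXV

2023-08-08 22:43 VXV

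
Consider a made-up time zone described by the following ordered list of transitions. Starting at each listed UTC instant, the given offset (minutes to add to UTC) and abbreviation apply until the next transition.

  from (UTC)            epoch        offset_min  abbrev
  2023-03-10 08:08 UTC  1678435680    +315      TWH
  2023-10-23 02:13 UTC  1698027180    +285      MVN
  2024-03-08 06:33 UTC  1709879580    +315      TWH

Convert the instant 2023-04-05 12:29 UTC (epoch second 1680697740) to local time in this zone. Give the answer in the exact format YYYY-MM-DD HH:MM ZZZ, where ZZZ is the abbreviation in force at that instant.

2023-04-05 17:44 TWH

Query: 2023-04-05 12:29 UTC
Rule 1/3 (TWH, +05:15): 2023-03-10 08:08 UTC ≤ query < 2023-10-23 02:13 UTC
12·60 + 29 + 315 = 1064 min
1064 = 0·1440 + 1064; 1064 = 17·60 + 44 → 17:44, same day
→ 2023-04-05 17:44 TWH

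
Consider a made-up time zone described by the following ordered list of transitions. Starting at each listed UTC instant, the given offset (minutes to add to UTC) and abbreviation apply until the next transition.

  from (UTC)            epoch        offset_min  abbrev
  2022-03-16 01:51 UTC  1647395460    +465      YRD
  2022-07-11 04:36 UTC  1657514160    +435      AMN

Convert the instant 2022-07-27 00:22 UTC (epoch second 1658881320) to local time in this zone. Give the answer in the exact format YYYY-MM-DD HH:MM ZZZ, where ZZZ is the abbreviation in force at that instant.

2022-07-27 07:37 AMN

Query: 2022-07-27 00:22 UTC
Rule 2/2 (AMN, +07:15): 2022-07-11 04:36 UTC ≤ query < +∞
0·60 + 22 + 435 = 457 min
457 = 0·1440 + 457; 457 = 7·60 + 37 → 07:37, same day
→ 2022-07-27 07:37 AMN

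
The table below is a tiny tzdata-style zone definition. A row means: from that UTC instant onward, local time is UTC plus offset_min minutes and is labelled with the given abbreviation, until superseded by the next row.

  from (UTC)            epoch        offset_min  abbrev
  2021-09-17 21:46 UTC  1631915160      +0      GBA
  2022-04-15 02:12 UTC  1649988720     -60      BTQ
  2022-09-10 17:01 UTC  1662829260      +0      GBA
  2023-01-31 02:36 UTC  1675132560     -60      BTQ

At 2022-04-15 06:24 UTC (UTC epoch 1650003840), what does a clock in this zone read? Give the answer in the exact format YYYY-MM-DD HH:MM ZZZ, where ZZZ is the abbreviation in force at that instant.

2022-04-15 05:24 BTQ

Query: 2022-04-15 06:24 UTC
Rule 2/4 (BTQ, -01:00): 2022-04-15 02:12 UTC ≤ query < 2022-09-10 17:01 UTC
6·60 + 24 - 60 = 324 min
324 = 0·1440 + 324; 324 = 5·60 + 24 → 05:24, same day
→ 2022-04-15 05:24 BTQ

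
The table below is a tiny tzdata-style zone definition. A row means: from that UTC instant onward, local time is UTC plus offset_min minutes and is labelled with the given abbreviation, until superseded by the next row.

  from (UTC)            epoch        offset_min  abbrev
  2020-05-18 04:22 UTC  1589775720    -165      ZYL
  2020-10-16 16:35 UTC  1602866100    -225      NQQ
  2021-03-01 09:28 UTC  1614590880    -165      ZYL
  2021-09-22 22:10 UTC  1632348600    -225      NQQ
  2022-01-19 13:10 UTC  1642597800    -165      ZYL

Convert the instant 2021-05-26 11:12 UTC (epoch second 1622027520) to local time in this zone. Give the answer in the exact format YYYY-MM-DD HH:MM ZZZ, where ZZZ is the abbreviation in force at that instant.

Query: 2021-05-26 11:12 UTC
Rule 3/5 (ZYL, -02:45): 2021-03-01 09:28 UTC ≤ query < 2021-09-22 22:10 UTC
11·60 + 12 - 165 = 507 min
507 = 0·1440 + 507; 507 = 8·60 + 27 → 08:27, same day
→ 2021-05-26 08:27 ZYL

2021-05-26 08:27 ZYL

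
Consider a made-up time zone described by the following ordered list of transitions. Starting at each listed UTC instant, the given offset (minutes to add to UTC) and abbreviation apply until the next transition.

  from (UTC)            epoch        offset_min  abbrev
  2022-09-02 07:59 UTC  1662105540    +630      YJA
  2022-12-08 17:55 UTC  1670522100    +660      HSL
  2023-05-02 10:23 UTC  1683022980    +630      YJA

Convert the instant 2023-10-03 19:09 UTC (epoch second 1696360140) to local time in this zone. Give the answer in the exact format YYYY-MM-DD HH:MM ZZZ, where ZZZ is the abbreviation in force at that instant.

Query: 2023-10-03 19:09 UTC
Rule 3/3 (YJA, +10:30): 2023-05-02 10:23 UTC ≤ query < +∞
19·60 + 9 + 630 = 1779 min
1779 = 1·1440 + 339; 339 = 5·60 + 39 → 05:39, 2023-10-03 + 1 day = 2023-10-04
→ 2023-10-04 05:39 YJA

2023-10-04 05:39 YJA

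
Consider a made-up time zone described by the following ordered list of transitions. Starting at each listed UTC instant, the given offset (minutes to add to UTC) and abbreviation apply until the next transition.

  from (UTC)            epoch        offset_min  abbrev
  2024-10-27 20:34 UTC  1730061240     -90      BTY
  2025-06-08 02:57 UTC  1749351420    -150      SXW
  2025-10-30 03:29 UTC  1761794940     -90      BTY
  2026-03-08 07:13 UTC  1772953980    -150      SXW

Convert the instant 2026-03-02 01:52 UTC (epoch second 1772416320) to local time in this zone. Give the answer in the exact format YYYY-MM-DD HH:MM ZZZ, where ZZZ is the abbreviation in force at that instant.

Query: 2026-03-02 01:52 UTC
Rule 3/4 (BTY, -01:30): 2025-10-30 03:29 UTC ≤ query < 2026-03-08 07:13 UTC
1·60 + 52 - 90 = 22 min
22 = 0·1440 + 22; 22 = 0·60 + 22 → 00:22, same day
→ 2026-03-02 00:22 BTY

2026-03-02 00:22 BTY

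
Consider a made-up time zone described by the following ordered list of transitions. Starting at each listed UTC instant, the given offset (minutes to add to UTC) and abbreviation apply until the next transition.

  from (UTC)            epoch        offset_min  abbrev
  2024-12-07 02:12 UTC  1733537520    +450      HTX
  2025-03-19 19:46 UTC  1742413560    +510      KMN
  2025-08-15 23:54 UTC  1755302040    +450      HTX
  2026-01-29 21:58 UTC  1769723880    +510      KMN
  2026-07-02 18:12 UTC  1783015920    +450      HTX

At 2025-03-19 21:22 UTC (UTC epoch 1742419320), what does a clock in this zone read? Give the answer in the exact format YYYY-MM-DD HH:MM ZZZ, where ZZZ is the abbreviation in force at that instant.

2025-03-20 05:52 KMN

Query: 2025-03-19 21:22 UTC
Rule 2/5 (KMN, +08:30): 2025-03-19 19:46 UTC ≤ query < 2025-08-15 23:54 UTC
21·60 + 22 + 510 = 1792 min
1792 = 1·1440 + 352; 352 = 5·60 + 52 → 05:52, 2025-03-19 + 1 day = 2025-03-20
→ 2025-03-20 05:52 KMN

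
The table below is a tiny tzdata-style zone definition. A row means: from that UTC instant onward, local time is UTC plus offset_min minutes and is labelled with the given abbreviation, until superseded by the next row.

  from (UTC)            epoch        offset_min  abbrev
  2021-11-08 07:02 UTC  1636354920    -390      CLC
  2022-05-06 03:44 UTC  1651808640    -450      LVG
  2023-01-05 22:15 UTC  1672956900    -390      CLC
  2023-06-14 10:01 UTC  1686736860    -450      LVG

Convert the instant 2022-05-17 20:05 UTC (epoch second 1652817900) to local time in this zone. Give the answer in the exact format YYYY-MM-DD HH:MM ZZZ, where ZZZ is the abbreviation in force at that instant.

Query: 2022-05-17 20:05 UTC
Rule 2/4 (LVG, -07:30): 2022-05-06 03:44 UTC ≤ query < 2023-01-05 22:15 UTC
20·60 + 5 - 450 = 755 min
755 = 0·1440 + 755; 755 = 12·60 + 35 → 12:35, same day
→ 2022-05-17 12:35 LVG

2022-05-17 12:35 LVG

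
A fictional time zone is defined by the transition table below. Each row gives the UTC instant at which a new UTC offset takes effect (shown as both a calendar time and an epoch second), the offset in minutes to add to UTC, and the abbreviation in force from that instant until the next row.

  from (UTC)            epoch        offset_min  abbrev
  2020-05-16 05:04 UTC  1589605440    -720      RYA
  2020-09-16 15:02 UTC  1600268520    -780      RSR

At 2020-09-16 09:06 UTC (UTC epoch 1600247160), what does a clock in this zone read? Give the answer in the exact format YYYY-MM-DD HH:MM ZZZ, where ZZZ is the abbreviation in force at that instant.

Query: 2020-09-16 09:06 UTC
Rule 1/2 (RYA, -12:00): 2020-05-16 05:04 UTC ≤ query < 2020-09-16 15:02 UTC
9·60 + 6 - 720 = -174 min
-174 = -1·1440 + 1266; 1266 = 21·60 + 6 → 21:06, 2020-09-16 - 1 day = 2020-09-15
→ 2020-09-15 21:06 RYA

2020-09-15 21:06 RYA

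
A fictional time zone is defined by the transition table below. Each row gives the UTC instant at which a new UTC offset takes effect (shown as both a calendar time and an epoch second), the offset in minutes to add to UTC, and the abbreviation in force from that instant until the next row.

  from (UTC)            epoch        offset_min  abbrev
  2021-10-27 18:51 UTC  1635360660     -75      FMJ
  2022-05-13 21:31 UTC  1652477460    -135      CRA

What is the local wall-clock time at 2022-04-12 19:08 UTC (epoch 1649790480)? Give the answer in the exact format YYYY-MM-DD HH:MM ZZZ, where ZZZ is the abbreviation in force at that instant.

Query: 2022-04-12 19:08 UTC
Rule 1/2 (FMJ, -01:15): 2021-10-27 18:51 UTC ≤ query < 2022-05-13 21:31 UTC
19·60 + 8 - 75 = 1073 min
1073 = 0·1440 + 1073; 1073 = 17·60 + 53 → 17:53, same day
→ 2022-04-12 17:53 FMJ

2022-04-12 17:53 FMJ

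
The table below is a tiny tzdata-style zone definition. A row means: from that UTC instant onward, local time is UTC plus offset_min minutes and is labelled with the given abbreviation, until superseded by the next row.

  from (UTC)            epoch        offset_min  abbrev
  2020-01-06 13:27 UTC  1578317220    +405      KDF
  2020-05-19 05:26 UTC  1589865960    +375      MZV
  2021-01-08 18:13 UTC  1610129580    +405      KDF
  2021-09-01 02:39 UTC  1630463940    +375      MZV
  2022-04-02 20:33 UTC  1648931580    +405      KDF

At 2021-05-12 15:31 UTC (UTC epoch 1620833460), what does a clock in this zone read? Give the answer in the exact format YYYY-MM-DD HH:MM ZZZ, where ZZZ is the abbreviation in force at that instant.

2021-05-12 22:16 KDF

Query: 2021-05-12 15:31 UTC
Rule 3/5 (KDF, +06:45): 2021-01-08 18:13 UTC ≤ query < 2021-09-01 02:39 UTC
15·60 + 31 + 405 = 1336 min
1336 = 0·1440 + 1336; 1336 = 22·60 + 16 → 22:16, same day
→ 2021-05-12 22:16 KDF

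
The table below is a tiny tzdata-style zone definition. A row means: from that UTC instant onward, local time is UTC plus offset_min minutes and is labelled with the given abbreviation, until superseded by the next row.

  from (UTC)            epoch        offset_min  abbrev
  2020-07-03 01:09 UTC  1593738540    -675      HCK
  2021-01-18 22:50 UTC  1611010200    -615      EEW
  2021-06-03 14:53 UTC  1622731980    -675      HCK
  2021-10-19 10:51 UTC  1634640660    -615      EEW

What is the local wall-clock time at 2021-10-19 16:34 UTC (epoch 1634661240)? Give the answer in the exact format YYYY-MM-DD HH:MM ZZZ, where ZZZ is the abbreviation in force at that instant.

2021-10-19 06:19 EEW

Query: 2021-10-19 16:34 UTC
Rule 4/4 (EEW, -10:15): 2021-10-19 10:51 UTC ≤ query < +∞
16·60 + 34 - 615 = 379 min
379 = 0·1440 + 379; 379 = 6·60 + 19 → 06:19, same day
→ 2021-10-19 06:19 EEW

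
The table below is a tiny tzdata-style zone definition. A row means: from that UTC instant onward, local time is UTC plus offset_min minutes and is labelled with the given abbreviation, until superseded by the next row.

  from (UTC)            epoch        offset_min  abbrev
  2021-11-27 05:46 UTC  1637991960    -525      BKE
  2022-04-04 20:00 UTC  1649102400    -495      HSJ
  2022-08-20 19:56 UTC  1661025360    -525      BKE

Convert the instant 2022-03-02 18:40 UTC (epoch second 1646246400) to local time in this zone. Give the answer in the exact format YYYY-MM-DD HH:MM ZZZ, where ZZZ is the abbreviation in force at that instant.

Query: 2022-03-02 18:40 UTC
Rule 1/3 (BKE, -08:45): 2021-11-27 05:46 UTC ≤ query < 2022-04-04 20:00 UTC
18·60 + 40 - 525 = 595 min
595 = 0·1440 + 595; 595 = 9·60 + 55 → 09:55, same day
→ 2022-03-02 09:55 BKE

2022-03-02 09:55 BKE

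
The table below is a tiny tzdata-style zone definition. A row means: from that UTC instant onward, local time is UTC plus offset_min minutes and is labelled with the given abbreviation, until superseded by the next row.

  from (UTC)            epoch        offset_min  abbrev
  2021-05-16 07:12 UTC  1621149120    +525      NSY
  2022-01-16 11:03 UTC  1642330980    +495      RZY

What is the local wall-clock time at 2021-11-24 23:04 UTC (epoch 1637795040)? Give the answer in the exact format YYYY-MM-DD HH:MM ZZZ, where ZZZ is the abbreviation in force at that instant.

Query: 2021-11-24 23:04 UTC
Rule 1/2 (NSY, +08:45): 2021-05-16 07:12 UTC ≤ query < 2022-01-16 11:03 UTC
23·60 + 4 + 525 = 1909 min
1909 = 1·1440 + 469; 469 = 7·60 + 49 → 07:49, 2021-11-24 + 1 day = 2021-11-25
→ 2021-11-25 07:49 NSY

2021-11-25 07:49 NSY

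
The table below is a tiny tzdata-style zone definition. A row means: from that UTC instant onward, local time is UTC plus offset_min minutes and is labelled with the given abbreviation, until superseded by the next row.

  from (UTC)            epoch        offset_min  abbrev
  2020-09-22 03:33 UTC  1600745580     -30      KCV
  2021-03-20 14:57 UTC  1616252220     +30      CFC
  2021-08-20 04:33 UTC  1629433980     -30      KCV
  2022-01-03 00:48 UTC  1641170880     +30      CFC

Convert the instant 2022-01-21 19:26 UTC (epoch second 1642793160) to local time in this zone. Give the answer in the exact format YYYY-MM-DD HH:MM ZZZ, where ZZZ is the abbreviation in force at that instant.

2022-01-21 19:56 CFC

Query: 2022-01-21 19:26 UTC
Rule 4/4 (CFC, +00:30): 2022-01-03 00:48 UTC ≤ query < +∞
19·60 + 26 + 30 = 1196 min
1196 = 0·1440 + 1196; 1196 = 19·60 + 56 → 19:56, same day
→ 2022-01-21 19:56 CFC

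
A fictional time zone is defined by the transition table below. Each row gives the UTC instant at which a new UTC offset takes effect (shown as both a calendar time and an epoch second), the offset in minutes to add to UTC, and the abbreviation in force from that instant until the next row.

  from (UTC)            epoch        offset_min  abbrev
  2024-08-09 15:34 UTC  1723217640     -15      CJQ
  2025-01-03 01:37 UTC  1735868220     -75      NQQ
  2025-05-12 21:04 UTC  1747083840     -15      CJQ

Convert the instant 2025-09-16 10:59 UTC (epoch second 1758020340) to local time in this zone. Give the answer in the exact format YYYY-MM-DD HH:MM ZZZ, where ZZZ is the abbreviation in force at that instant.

2025-09-16 10:44 CJQ

Query: 2025-09-16 10:59 UTC
Rule 3/3 (CJQ, -00:15): 2025-05-12 21:04 UTC ≤ query < +∞
10·60 + 59 - 15 = 644 min
644 = 0·1440 + 644; 644 = 10·60 + 44 → 10:44, same day
→ 2025-09-16 10:44 CJQ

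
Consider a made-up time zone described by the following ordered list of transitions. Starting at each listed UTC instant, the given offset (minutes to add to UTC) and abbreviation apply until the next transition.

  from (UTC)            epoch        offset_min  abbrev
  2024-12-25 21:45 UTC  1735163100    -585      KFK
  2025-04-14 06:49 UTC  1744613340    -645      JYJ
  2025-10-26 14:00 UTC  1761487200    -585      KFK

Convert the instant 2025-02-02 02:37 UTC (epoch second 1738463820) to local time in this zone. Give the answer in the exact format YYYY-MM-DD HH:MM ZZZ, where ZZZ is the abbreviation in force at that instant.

2025-02-01 16:52 KFK

Query: 2025-02-02 02:37 UTC
Rule 1/3 (KFK, -09:45): 2024-12-25 21:45 UTC ≤ query < 2025-04-14 06:49 UTC
2·60 + 37 - 585 = -428 min
-428 = -1·1440 + 1012; 1012 = 16·60 + 52 → 16:52, 2025-02-02 - 1 day = 2025-02-01
→ 2025-02-01 16:52 KFK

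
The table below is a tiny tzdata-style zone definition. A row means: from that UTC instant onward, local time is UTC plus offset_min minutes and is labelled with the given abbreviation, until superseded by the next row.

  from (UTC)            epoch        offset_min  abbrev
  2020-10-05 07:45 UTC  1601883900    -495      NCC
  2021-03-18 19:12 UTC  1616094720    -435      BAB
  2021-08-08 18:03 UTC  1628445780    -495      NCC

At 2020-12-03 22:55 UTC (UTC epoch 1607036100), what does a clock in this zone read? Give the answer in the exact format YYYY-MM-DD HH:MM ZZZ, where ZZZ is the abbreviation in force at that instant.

Query: 2020-12-03 22:55 UTC
Rule 1/3 (NCC, -08:15): 2020-10-05 07:45 UTC ≤ query < 2021-03-18 19:12 UTC
22·60 + 55 - 495 = 880 min
880 = 0·1440 + 880; 880 = 14·60 + 40 → 14:40, same day
→ 2020-12-03 14:40 NCC

2020-12-03 14:40 NCC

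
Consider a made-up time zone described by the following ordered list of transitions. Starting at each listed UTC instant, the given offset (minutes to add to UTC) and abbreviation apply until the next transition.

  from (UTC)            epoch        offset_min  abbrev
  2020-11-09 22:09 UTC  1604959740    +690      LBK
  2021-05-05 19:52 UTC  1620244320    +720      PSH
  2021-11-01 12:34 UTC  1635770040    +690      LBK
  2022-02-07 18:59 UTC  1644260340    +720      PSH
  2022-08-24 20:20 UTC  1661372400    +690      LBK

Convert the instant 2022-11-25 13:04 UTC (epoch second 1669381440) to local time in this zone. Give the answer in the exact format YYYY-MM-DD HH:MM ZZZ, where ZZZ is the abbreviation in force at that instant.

2022-11-26 00:34 LBK

Query: 2022-11-25 13:04 UTC
Rule 5/5 (LBK, +11:30): 2022-08-24 20:20 UTC ≤ query < +∞
13·60 + 4 + 690 = 1474 min
1474 = 1·1440 + 34; 34 = 0·60 + 34 → 00:34, 2022-11-25 + 1 day = 2022-11-26
→ 2022-11-26 00:34 LBK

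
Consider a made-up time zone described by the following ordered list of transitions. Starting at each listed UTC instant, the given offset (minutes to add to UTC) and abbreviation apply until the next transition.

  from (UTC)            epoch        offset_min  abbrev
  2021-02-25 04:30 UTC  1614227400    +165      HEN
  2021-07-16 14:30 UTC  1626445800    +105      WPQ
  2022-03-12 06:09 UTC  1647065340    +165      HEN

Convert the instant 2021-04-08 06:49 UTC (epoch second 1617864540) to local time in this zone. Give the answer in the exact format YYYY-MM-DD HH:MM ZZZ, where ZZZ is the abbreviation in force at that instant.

Query: 2021-04-08 06:49 UTC
Rule 1/3 (HEN, +02:45): 2021-02-25 04:30 UTC ≤ query < 2021-07-16 14:30 UTC
6·60 + 49 + 165 = 574 min
574 = 0·1440 + 574; 574 = 9·60 + 34 → 09:34, same day
→ 2021-04-08 09:34 HEN

2021-04-08 09:34 HEN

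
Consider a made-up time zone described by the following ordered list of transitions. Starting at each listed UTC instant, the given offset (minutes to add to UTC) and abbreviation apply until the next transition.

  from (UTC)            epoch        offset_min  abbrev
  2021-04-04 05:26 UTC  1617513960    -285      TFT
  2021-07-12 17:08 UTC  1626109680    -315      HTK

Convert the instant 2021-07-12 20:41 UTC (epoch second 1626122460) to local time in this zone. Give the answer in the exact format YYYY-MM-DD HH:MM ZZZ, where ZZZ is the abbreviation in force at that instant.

Query: 2021-07-12 20:41 UTC
Rule 2/2 (HTK, -05:15): 2021-07-12 17:08 UTC ≤ query < +∞
20·60 + 41 - 315 = 926 min
926 = 0·1440 + 926; 926 = 15·60 + 26 → 15:26, same day
→ 2021-07-12 15:26 HTK

2021-07-12 15:26 HTK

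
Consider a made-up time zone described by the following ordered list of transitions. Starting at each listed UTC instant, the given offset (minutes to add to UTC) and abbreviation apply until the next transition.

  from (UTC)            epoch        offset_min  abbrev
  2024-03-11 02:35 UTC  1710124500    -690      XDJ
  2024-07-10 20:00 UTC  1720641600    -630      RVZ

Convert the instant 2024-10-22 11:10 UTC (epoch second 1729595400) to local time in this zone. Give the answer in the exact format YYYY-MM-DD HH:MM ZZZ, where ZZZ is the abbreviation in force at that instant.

2024-10-22 00:40 RVZ

Query: 2024-10-22 11:10 UTC
Rule 2/2 (RVZ, -10:30): 2024-07-10 20:00 UTC ≤ query < +∞
11·60 + 10 - 630 = 40 min
40 = 0·1440 + 40; 40 = 0·60 + 40 → 00:40, same day
→ 2024-10-22 00:40 RVZ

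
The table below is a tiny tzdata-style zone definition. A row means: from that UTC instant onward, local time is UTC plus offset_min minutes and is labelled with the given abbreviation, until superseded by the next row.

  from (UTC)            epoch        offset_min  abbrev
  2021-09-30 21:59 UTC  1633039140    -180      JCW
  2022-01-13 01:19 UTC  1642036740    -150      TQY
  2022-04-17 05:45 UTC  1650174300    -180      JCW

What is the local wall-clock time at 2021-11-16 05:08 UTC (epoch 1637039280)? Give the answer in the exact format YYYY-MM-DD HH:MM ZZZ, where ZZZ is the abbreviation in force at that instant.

Query: 2021-11-16 05:08 UTC
Rule 1/3 (JCW, -03:00): 2021-09-30 21:59 UTC ≤ query < 2022-01-13 01:19 UTC
5·60 + 8 - 180 = 128 min
128 = 0·1440 + 128; 128 = 2·60 + 8 → 02:08, same day
→ 2021-11-16 02:08 JCW

2021-11-16 02:08 JCW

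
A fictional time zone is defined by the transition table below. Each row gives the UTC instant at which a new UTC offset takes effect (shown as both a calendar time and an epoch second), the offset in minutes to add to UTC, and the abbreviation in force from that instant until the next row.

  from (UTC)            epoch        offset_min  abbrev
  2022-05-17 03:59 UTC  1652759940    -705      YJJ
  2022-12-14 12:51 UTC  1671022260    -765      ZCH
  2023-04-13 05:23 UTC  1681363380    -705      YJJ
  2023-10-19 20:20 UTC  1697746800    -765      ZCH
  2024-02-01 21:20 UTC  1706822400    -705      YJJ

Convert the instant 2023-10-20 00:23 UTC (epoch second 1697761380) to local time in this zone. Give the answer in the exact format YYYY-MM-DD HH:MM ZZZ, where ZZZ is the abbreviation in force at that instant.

Query: 2023-10-20 00:23 UTC
Rule 4/5 (ZCH, -12:45): 2023-10-19 20:20 UTC ≤ query < 2024-02-01 21:20 UTC
0·60 + 23 - 765 = -742 min
-742 = -1·1440 + 698; 698 = 11·60 + 38 → 11:38, 2023-10-20 - 1 day = 2023-10-19
→ 2023-10-19 11:38 ZCH

2023-10-19 11:38 ZCH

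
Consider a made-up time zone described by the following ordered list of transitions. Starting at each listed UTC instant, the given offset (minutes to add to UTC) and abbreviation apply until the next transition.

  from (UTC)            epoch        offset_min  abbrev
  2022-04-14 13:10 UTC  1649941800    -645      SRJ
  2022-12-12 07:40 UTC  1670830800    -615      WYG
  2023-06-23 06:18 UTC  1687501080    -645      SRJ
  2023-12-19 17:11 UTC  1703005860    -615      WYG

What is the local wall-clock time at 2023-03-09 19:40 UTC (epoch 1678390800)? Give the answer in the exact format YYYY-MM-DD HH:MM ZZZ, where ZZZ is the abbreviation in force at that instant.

2023-03-09 09:25 WYG

Query: 2023-03-09 19:40 UTC
Rule 2/4 (WYG, -10:15): 2022-12-12 07:40 UTC ≤ query < 2023-06-23 06:18 UTC
19·60 + 40 - 615 = 565 min
565 = 0·1440 + 565; 565 = 9·60 + 25 → 09:25, same day
→ 2023-03-09 09:25 WYG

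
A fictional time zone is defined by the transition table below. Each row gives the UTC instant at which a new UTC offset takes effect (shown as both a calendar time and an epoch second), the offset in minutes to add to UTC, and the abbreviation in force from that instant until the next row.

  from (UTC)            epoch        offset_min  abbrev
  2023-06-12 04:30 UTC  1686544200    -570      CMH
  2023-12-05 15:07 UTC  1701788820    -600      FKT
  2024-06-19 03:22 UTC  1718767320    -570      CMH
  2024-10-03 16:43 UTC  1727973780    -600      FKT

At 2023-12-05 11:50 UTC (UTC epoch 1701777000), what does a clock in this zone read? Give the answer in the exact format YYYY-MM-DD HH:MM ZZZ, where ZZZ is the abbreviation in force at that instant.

2023-12-05 02:20 CMH

Query: 2023-12-05 11:50 UTC
Rule 1/4 (CMH, -09:30): 2023-06-12 04:30 UTC ≤ query < 2023-12-05 15:07 UTC
11·60 + 50 - 570 = 140 min
140 = 0·1440 + 140; 140 = 2·60 + 20 → 02:20, same day
→ 2023-12-05 02:20 CMH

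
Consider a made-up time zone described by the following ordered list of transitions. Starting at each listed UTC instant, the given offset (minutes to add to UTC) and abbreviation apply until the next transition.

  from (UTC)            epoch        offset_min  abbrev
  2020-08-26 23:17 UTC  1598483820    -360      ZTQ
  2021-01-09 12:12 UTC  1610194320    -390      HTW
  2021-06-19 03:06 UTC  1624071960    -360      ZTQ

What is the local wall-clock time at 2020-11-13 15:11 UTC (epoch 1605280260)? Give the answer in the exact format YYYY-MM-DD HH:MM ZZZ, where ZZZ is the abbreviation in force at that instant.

2020-11-13 09:11 ZTQ

Query: 2020-11-13 15:11 UTC
Rule 1/3 (ZTQ, -06:00): 2020-08-26 23:17 UTC ≤ query < 2021-01-09 12:12 UTC
15·60 + 11 - 360 = 551 min
551 = 0·1440 + 551; 551 = 9·60 + 11 → 09:11, same day
→ 2020-11-13 09:11 ZTQ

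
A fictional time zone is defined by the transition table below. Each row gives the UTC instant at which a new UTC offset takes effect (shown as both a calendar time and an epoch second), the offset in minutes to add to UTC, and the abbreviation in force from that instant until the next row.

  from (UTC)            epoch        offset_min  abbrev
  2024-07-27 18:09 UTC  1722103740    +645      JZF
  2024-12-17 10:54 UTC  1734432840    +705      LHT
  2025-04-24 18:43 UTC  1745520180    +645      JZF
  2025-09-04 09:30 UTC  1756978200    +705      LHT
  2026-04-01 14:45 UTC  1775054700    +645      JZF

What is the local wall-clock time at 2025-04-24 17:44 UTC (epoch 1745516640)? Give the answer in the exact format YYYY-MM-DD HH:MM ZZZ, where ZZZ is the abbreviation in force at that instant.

2025-04-25 05:29 LHT

Query: 2025-04-24 17:44 UTC
Rule 2/5 (LHT, +11:45): 2024-12-17 10:54 UTC ≤ query < 2025-04-24 18:43 UTC
17·60 + 44 + 705 = 1769 min
1769 = 1·1440 + 329; 329 = 5·60 + 29 → 05:29, 2025-04-24 + 1 day = 2025-04-25
→ 2025-04-25 05:29 LHT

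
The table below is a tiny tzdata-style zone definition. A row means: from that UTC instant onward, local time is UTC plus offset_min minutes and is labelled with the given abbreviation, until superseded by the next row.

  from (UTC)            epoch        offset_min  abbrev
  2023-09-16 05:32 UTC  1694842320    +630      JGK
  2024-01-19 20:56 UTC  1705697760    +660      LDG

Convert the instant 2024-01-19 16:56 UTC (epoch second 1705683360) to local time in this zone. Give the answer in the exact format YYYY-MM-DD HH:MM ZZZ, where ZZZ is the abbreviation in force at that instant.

Query: 2024-01-19 16:56 UTC
Rule 1/2 (JGK, +10:30): 2023-09-16 05:32 UTC ≤ query < 2024-01-19 20:56 UTC
16·60 + 56 + 630 = 1646 min
1646 = 1·1440 + 206; 206 = 3·60 + 26 → 03:26, 2024-01-19 + 1 day = 2024-01-20
→ 2024-01-20 03:26 JGK

2024-01-20 03:26 JGK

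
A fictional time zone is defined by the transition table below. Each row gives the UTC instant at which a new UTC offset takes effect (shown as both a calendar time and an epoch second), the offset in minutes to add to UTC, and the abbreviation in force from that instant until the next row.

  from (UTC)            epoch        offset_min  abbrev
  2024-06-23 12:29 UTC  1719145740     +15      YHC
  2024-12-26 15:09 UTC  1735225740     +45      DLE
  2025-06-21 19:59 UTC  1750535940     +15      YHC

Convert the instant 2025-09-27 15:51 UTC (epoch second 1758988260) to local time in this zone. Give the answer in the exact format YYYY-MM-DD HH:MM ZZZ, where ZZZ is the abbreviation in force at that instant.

2025-09-27 16:06 YHC

Query: 2025-09-27 15:51 UTC
Rule 3/3 (YHC, +00:15): 2025-06-21 19:59 UTC ≤ query < +∞
15·60 + 51 + 15 = 966 min
966 = 0·1440 + 966; 966 = 16·60 + 6 → 16:06, same day
→ 2025-09-27 16:06 YHC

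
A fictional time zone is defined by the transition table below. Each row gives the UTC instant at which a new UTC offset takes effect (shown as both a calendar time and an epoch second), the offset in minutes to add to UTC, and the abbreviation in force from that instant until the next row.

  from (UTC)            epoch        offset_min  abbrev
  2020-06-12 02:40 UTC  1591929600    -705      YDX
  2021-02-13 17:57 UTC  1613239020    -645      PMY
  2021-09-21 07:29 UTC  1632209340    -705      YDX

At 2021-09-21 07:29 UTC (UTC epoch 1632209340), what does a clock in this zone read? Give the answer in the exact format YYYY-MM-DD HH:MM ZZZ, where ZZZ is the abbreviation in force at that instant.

Query: 2021-09-21 07:29 UTC
Rule 3/3 (YDX, -11:45): 2021-09-21 07:29 UTC ≤ query < +∞
7·60 + 29 - 705 = -256 min
-256 = -1·1440 + 1184; 1184 = 19·60 + 44 → 19:44, 2021-09-21 - 1 day = 2021-09-20
→ 2021-09-20 19:44 YDX

2021-09-20 19:44 YDX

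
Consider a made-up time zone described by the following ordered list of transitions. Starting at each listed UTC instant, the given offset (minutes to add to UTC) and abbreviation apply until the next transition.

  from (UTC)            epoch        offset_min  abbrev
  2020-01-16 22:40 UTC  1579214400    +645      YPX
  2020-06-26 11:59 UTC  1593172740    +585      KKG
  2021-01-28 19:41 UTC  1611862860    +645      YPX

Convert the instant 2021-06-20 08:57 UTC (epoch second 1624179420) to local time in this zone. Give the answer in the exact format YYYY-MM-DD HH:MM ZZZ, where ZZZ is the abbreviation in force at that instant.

2021-06-20 19:42 YPX

Query: 2021-06-20 08:57 UTC
Rule 3/3 (YPX, +10:45): 2021-01-28 19:41 UTC ≤ query < +∞
8·60 + 57 + 645 = 1182 min
1182 = 0·1440 + 1182; 1182 = 19·60 + 42 → 19:42, same day
→ 2021-06-20 19:42 YPX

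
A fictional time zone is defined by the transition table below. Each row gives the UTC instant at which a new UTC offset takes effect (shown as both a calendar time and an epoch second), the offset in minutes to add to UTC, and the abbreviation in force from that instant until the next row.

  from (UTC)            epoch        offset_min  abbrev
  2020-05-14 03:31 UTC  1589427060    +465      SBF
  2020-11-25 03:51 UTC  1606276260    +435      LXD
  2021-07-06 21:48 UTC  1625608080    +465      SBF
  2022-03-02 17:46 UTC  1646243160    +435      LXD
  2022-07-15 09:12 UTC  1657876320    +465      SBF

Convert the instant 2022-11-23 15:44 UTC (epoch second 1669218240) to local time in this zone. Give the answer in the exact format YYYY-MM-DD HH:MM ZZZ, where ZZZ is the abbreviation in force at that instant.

Query: 2022-11-23 15:44 UTC
Rule 5/5 (SBF, +07:45): 2022-07-15 09:12 UTC ≤ query < +∞
15·60 + 44 + 465 = 1409 min
1409 = 0·1440 + 1409; 1409 = 23·60 + 29 → 23:29, same day
→ 2022-11-23 23:29 SBF

2022-11-23 23:29 SBF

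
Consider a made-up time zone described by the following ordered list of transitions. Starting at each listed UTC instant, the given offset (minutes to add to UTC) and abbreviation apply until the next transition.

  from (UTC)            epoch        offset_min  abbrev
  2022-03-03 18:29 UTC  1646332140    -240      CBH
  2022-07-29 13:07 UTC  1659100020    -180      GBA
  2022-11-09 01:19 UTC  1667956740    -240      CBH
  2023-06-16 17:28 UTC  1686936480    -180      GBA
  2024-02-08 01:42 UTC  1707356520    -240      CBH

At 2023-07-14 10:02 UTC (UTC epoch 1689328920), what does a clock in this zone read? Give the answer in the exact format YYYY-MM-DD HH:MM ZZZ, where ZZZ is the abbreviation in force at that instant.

2023-07-14 07:02 GBA

Query: 2023-07-14 10:02 UTC
Rule 4/5 (GBA, -03:00): 2023-06-16 17:28 UTC ≤ query < 2024-02-08 01:42 UTC
10·60 + 2 - 180 = 422 min
422 = 0·1440 + 422; 422 = 7·60 + 2 → 07:02, same day
→ 2023-07-14 07:02 GBA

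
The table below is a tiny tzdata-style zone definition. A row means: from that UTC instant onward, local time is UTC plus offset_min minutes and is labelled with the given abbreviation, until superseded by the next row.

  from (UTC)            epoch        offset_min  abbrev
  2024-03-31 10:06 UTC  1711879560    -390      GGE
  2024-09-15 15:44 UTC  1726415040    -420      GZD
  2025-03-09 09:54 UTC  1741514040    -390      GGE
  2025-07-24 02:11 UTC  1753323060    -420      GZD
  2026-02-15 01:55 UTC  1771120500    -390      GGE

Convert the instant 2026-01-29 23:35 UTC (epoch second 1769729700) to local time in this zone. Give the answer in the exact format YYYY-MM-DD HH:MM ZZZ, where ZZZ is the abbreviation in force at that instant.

2026-01-29 16:35 GZD

Query: 2026-01-29 23:35 UTC
Rule 4/5 (GZD, -07:00): 2025-07-24 02:11 UTC ≤ query < 2026-02-15 01:55 UTC
23·60 + 35 - 420 = 995 min
995 = 0·1440 + 995; 995 = 16·60 + 35 → 16:35, same day
→ 2026-01-29 16:35 GZD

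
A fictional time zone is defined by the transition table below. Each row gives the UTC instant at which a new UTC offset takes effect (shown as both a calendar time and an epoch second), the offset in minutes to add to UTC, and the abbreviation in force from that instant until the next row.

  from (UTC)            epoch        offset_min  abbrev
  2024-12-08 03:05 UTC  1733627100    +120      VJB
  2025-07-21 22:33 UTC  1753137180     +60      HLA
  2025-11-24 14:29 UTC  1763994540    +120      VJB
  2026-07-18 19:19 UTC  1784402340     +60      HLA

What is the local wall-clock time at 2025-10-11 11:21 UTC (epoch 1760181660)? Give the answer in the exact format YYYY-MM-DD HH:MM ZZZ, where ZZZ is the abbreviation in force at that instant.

2025-10-11 12:21 HLA

Query: 2025-10-11 11:21 UTC
Rule 2/4 (HLA, +01:00): 2025-07-21 22:33 UTC ≤ query < 2025-11-24 14:29 UTC
11·60 + 21 + 60 = 741 min
741 = 0·1440 + 741; 741 = 12·60 + 21 → 12:21, same day
→ 2025-10-11 12:21 HLA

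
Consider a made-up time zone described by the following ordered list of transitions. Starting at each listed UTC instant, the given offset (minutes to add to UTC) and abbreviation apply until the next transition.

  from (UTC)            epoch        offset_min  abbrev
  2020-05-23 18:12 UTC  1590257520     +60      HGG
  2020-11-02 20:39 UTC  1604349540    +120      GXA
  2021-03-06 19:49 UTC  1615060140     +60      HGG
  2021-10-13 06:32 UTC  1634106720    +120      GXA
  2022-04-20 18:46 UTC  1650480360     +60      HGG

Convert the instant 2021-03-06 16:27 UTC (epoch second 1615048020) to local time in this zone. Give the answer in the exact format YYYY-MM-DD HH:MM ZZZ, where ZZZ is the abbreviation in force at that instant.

Query: 2021-03-06 16:27 UTC
Rule 2/5 (GXA, +02:00): 2020-11-02 20:39 UTC ≤ query < 2021-03-06 19:49 UTC
16·60 + 27 + 120 = 1107 min
1107 = 0·1440 + 1107; 1107 = 18·60 + 27 → 18:27, same day
→ 2021-03-06 18:27 GXA

2021-03-06 18:27 GXA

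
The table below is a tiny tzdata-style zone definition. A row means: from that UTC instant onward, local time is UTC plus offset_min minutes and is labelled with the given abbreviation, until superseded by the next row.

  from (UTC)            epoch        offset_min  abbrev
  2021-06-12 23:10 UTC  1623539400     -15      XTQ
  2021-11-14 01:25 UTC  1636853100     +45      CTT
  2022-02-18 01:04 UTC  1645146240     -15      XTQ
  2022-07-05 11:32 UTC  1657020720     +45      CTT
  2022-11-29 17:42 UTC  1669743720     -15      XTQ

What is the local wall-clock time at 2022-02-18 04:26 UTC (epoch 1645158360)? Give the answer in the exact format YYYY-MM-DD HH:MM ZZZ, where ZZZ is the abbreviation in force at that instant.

2022-02-18 04:11 XTQ

Query: 2022-02-18 04:26 UTC
Rule 3/5 (XTQ, -00:15): 2022-02-18 01:04 UTC ≤ query < 2022-07-05 11:32 UTC
4·60 + 26 - 15 = 251 min
251 = 0·1440 + 251; 251 = 4·60 + 11 → 04:11, same day
→ 2022-02-18 04:11 XTQ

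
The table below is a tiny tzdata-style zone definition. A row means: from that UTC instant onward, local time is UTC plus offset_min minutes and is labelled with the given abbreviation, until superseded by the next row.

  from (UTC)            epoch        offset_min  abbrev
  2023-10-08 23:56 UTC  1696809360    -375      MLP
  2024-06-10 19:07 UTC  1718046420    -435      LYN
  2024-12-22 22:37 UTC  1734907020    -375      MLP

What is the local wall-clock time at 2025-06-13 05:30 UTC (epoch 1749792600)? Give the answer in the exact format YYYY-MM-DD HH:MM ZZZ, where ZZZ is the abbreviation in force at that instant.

2025-06-12 23:15 MLP

Query: 2025-06-13 05:30 UTC
Rule 3/3 (MLP, -06:15): 2024-12-22 22:37 UTC ≤ query < +∞
5·60 + 30 - 375 = -45 min
-45 = -1·1440 + 1395; 1395 = 23·60 + 15 → 23:15, 2025-06-13 - 1 day = 2025-06-12
→ 2025-06-12 23:15 MLP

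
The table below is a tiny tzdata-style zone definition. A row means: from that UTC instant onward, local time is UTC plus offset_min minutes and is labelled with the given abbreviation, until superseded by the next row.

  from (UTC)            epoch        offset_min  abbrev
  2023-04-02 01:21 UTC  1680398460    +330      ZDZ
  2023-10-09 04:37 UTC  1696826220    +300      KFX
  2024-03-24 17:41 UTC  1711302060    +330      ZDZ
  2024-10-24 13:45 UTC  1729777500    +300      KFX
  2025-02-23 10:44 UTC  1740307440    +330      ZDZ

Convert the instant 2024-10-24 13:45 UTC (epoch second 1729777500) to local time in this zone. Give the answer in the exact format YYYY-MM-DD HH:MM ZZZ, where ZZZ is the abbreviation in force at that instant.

2024-10-24 18:45 KFX

Query: 2024-10-24 13:45 UTC
Rule 4/5 (KFX, +05:00): 2024-10-24 13:45 UTC ≤ query < 2025-02-23 10:44 UTC
13·60 + 45 + 300 = 1125 min
1125 = 0·1440 + 1125; 1125 = 18·60 + 45 → 18:45, same day
→ 2024-10-24 18:45 KFX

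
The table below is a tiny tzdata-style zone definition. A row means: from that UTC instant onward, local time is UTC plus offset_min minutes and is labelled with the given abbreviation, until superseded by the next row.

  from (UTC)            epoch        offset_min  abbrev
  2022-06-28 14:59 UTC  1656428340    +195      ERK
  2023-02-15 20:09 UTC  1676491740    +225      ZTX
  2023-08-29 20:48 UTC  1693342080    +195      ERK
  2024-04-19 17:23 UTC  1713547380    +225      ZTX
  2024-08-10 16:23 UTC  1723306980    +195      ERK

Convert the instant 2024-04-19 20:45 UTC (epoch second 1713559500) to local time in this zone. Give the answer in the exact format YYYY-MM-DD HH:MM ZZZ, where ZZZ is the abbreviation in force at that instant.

2024-04-20 00:30 ZTX

Query: 2024-04-19 20:45 UTC
Rule 4/5 (ZTX, +03:45): 2024-04-19 17:23 UTC ≤ query < 2024-08-10 16:23 UTC
20·60 + 45 + 225 = 1470 min
1470 = 1·1440 + 30; 30 = 0·60 + 30 → 00:30, 2024-04-19 + 1 day = 2024-04-20
→ 2024-04-20 00:30 ZTX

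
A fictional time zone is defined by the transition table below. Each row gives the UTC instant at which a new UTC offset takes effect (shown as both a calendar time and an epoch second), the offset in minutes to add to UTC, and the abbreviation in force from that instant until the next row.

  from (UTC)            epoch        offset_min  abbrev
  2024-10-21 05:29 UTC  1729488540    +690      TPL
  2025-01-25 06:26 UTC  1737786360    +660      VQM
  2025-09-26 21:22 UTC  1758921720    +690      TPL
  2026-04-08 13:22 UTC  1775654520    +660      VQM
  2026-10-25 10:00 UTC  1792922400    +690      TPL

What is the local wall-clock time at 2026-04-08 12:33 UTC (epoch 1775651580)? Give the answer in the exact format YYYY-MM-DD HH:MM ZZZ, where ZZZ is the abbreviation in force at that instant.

Query: 2026-04-08 12:33 UTC
Rule 3/5 (TPL, +11:30): 2025-09-26 21:22 UTC ≤ query < 2026-04-08 13:22 UTC
12·60 + 33 + 690 = 1443 min
1443 = 1·1440 + 3; 3 = 0·60 + 3 → 00:03, 2026-04-08 + 1 day = 2026-04-09
→ 2026-04-09 00:03 TPL

2026-04-09 00:03 TPL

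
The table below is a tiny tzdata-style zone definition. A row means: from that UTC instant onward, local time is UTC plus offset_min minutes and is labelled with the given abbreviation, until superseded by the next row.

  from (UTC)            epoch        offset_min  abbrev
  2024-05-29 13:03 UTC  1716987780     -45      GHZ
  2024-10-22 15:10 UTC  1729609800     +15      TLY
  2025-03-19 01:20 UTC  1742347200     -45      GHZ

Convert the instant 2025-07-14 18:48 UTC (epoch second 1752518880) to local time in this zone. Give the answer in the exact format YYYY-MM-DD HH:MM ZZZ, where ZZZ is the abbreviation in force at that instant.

Query: 2025-07-14 18:48 UTC
Rule 3/3 (GHZ, -00:45): 2025-03-19 01:20 UTC ≤ query < +∞
18·60 + 48 - 45 = 1083 min
1083 = 0·1440 + 1083; 1083 = 18·60 + 3 → 18:03, same day
→ 2025-07-14 18:03 GHZ

2025-07-14 18:03 GHZ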